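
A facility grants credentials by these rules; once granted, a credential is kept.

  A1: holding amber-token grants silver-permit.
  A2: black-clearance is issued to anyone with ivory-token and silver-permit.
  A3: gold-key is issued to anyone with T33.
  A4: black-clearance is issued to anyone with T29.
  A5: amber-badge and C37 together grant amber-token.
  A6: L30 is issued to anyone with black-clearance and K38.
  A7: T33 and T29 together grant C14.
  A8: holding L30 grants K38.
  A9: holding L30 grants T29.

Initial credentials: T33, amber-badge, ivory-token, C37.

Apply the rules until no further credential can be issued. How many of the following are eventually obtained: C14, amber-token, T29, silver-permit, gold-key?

Holding T33 grants gold-key (A3).
Holding amber-badge and C37 grants amber-token (A5).
Holding amber-token grants silver-permit (A1).
C14 would need T33 and T29 (A7), but T29 is never granted.
amber-token: reached.
T29 would need L30 (A9), but L30 is never granted.
silver-permit: reached.
gold-key: reached.
Reached: amber-token, silver-permit, and gold-key — 3 of the 5.

3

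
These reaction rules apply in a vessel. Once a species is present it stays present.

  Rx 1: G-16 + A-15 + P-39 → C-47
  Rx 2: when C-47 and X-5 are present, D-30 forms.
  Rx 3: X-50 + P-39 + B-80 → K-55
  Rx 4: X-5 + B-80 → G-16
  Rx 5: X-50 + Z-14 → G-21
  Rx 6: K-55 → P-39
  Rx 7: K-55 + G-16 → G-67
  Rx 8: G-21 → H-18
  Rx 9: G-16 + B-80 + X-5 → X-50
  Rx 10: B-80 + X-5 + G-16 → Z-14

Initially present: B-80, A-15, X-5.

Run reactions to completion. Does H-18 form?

X-5 and B-80 present → G-16 forms (Rx 4).
B-80, X-5, and G-16 present → Z-14 forms (Rx 10).
G-16, B-80, and X-5 present → X-50 forms (Rx 9).
X-50 and Z-14 present → G-21 forms (Rx 5).
G-21 present → H-18 forms (Rx 8).

Yes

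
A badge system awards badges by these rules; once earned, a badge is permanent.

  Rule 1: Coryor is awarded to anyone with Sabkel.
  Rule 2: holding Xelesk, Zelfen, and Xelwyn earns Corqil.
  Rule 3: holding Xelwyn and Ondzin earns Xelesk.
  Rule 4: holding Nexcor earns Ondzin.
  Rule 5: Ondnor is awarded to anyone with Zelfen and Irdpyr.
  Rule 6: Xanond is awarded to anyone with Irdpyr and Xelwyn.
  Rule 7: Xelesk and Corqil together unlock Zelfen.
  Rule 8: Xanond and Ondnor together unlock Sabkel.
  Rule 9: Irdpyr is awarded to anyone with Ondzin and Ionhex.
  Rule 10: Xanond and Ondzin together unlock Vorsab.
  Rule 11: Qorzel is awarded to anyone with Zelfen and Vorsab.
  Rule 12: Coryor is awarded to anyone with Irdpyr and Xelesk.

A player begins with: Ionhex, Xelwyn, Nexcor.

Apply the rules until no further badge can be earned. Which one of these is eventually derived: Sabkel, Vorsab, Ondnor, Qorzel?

With Nexcor, Ondzin is earned (Rule 4).
With Ondzin and Ionhex, Irdpyr is earned (Rule 9).
With Irdpyr and Xelwyn, Xanond is earned (Rule 6).
With Xanond and Ondzin, Vorsab is earned (Rule 10).
Sabkel would need Xanond and Ondnor (Rule 8), but Ondnor is never earned. Qorzel would need Zelfen and Vorsab (Rule 11), but Zelfen is never earned. Ondnor would need Zelfen and Irdpyr (Rule 5), but Zelfen is never earned.

Vorsab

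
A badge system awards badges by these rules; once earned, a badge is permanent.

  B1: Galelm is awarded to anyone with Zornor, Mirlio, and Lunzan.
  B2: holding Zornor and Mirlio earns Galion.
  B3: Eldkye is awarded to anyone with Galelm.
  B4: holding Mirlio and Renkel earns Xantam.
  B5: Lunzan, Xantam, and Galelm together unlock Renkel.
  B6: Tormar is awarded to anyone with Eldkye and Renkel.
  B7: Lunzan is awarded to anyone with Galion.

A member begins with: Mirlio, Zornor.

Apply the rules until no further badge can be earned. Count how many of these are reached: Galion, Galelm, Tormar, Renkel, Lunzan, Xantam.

With Zornor and Mirlio, Galion is earned (B2).
With Galion, Lunzan is earned (B7).
With Zornor, Mirlio, and Lunzan, Galelm is earned (B1).
Galion: reached.
Galelm: reached.
Tormar would need Eldkye and Renkel (B6), but Renkel is never earned.
Renkel would need Lunzan, Xantam, and Galelm (B5), but Xantam is never earned.
Lunzan: reached.
Xantam would need Mirlio and Renkel (B4), but Renkel is never earned.
Reached: Galion, Galelm, and Lunzan — 3 of the 6.

3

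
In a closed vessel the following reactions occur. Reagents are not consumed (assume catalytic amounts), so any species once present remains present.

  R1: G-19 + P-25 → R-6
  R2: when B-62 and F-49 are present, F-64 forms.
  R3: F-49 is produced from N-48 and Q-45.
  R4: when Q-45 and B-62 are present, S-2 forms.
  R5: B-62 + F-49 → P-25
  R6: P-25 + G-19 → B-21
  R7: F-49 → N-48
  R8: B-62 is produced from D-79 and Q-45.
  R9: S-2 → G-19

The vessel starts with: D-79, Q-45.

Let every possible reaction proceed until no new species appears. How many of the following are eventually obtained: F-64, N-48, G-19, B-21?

1

D-79 and Q-45 present → B-62 forms (R8).
Q-45 and B-62 present → S-2 forms (R4).
S-2 present → G-19 forms (R9).
F-64 would need B-62 and F-49 (R2), but F-49 never forms.
N-48 would need F-49 (R7), but F-49 never forms.
G-19: reached.
B-21 would need P-25 and G-19 (R6), but P-25 never forms.
Reached: G-19 — 1 of the 4.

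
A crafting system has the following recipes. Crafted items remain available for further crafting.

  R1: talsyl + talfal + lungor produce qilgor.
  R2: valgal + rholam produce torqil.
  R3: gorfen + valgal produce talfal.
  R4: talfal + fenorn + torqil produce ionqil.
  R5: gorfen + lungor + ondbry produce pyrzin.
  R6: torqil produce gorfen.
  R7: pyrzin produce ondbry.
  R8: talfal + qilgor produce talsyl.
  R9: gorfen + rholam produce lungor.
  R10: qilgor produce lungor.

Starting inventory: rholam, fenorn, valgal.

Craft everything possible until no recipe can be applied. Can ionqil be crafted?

valgal + rholam → torqil (R2).
Using R6, torqil makes gorfen.
gorfen + valgal → talfal (R3).
Using R4, talfal, fenorn, and torqil make ionqil.

Yes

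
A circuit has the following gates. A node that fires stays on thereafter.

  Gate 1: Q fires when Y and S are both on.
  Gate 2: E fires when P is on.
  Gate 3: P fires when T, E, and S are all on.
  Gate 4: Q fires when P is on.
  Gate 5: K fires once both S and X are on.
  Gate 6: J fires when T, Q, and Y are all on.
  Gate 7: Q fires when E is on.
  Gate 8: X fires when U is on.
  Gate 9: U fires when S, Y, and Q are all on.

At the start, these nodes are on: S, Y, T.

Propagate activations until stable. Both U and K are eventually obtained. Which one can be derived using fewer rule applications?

U: Gate 1: Y and S on → Q on. Gate 9: S, Y, and Q on → U on. [2 rule applications]
K: Y and S are on, so Q fires (Gate 1). S, Y, and Q are on, so U fires (Gate 9). Gate 8: U on → X on. Gate 5: S and X on → K on. [4 rule applications]
U needs fewer.

U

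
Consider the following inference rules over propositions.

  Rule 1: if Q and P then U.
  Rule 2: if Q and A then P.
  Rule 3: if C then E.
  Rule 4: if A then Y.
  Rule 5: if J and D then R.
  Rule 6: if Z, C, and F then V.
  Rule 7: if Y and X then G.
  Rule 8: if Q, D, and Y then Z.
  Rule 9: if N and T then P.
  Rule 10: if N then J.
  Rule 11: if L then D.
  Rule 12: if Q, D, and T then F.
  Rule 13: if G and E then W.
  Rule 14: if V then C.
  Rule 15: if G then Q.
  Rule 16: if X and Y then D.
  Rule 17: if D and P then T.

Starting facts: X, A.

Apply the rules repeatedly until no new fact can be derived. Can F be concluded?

Yes

From A, Rule 4 gives Y.
X and Y hold, so D follows (Rule 16).
From Y and X, Rule 7 gives G.
G holds, so Q follows (Rule 15).
From Q and A, Rule 2 gives P.
From D and P, Rule 17 gives T.
From Q, D, and T, Rule 12 gives F.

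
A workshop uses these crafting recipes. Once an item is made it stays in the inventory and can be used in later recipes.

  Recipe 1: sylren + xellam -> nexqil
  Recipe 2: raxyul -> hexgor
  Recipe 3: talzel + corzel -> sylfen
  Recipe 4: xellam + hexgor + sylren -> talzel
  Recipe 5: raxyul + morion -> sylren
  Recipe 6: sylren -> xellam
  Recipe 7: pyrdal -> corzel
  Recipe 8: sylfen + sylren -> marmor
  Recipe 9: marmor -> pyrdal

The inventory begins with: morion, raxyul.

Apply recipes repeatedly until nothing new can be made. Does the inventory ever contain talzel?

Yes

Using Recipe 5, raxyul and morion make sylren.
raxyul -> hexgor (Recipe 2).
Using Recipe 6, sylren makes xellam.
xellam + hexgor + sylren -> talzel (Recipe 4).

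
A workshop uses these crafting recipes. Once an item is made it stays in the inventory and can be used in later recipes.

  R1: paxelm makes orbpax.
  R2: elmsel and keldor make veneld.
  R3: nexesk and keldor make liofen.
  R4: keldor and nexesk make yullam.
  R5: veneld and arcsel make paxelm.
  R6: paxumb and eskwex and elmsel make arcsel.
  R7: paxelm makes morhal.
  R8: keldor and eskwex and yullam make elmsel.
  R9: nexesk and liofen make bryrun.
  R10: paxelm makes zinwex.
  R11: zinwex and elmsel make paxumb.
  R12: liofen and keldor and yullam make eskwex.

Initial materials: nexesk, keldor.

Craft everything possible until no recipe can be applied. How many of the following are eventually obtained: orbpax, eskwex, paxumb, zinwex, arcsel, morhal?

keldor and nexesk → yullam (R4).
Using R3, nexesk and keldor make liofen.
Using R12, liofen, keldor, and yullam make eskwex.
orbpax would need paxelm (R1), but paxelm is never obtained.
eskwex: reached.
paxumb would need zinwex and elmsel (R11), but zinwex is never obtained.
zinwex would need paxelm (R10), but paxelm is never obtained.
arcsel would need paxumb, eskwex, and elmsel (R6), but paxumb is never obtained.
morhal would need paxelm (R7), but paxelm is never obtained.
Reached: eskwex — 1 of the 6.

1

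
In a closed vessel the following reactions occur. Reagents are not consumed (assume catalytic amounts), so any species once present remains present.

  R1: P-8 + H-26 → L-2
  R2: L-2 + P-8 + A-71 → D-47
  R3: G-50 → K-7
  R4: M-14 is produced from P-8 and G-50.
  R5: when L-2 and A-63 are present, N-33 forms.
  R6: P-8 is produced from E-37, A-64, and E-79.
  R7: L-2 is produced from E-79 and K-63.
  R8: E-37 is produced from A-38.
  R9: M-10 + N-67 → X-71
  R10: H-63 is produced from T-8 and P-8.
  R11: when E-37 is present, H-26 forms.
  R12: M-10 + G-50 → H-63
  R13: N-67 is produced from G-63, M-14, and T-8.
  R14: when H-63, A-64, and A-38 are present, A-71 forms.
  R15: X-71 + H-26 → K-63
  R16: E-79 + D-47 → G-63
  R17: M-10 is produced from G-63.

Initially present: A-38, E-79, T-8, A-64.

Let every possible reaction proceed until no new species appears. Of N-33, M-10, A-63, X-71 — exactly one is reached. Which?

M-10

A-38 present → E-37 forms (R8).
E-37 present → H-26 forms (R11).
E-37, A-64, and E-79 present → P-8 forms (R6).
P-8 and H-26 present → L-2 forms (R1).
T-8 and P-8 present → H-63 forms (R10).
H-63, A-64, and A-38 present → A-71 forms (R14).
L-2, P-8, and A-71 present → D-47 forms (R2).
E-79 and D-47 present → G-63 forms (R16).
G-63 present → M-10 forms (R17).
X-71 would need M-10 and N-67 (R9), but N-67 never forms. N-33 would need L-2 and A-63 (R5), but A-63 never forms. No rule produces A-63, and it is not given.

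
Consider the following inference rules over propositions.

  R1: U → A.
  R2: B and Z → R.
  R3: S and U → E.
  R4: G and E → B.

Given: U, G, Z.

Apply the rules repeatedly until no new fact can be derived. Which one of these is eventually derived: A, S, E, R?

From U, R1 gives A.
No rule produces S, and it is not given. R would need B and Z (R2), but B is never established. E would need S and U (R3), but S is never established.

A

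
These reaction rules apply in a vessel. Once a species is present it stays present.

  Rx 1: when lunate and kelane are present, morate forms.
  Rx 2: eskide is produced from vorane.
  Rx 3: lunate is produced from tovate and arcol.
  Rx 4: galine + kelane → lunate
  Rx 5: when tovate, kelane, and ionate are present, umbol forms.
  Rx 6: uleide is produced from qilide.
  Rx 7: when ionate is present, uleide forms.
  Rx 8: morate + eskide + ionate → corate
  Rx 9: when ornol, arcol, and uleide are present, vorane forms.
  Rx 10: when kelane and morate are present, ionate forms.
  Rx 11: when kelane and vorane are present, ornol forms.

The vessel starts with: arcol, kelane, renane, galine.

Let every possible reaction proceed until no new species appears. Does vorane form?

No

vorane would need ornol, arcol, and uleide (Rx 9), but ornol never forms.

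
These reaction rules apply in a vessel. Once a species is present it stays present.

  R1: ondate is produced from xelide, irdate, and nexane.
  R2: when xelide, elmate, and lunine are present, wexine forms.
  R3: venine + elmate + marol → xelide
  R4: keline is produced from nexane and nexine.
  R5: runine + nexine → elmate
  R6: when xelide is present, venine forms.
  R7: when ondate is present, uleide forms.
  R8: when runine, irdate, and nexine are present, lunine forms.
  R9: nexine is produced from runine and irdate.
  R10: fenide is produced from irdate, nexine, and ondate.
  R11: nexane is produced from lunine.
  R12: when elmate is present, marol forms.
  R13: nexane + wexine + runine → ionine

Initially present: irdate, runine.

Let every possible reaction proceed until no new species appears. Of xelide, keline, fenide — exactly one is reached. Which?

keline

runine and irdate present → nexine forms (R9).
runine, irdate, and nexine present → lunine forms (R8).
lunine present → nexane forms (R11).
nexane and nexine present → keline forms (R4).
xelide would need venine, elmate, and marol (R3), but venine never forms. fenide would need irdate, nexine, and ondate (R10), but ondate never forms.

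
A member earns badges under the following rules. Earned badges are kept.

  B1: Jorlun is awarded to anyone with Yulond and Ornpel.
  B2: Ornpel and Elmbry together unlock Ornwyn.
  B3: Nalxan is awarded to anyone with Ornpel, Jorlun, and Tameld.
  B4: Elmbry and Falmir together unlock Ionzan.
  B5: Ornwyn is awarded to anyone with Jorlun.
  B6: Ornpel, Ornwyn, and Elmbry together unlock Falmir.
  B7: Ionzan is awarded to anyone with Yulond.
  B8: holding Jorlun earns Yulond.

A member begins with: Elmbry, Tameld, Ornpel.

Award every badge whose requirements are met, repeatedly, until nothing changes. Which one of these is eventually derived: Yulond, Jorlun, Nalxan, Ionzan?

With Ornpel and Elmbry, Ornwyn is earned (B2).
With Ornpel, Ornwyn, and Elmbry, Falmir is earned (B6).
With Elmbry and Falmir, Ionzan is earned (B4).
Yulond would need Jorlun (B8), but Jorlun is never earned. Jorlun would need Yulond and Ornpel (B1), but Yulond is never earned. Nalxan would need Ornpel, Jorlun, and Tameld (B3), but Jorlun is never earned.

Ionzan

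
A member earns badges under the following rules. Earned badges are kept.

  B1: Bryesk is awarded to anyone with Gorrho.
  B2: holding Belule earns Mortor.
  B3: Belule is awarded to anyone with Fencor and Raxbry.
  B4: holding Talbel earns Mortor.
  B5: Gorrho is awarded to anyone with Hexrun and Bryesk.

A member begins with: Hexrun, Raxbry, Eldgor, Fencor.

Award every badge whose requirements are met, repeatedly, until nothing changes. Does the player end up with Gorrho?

No

Gorrho would need Hexrun and Bryesk (B5), but Bryesk is never earned.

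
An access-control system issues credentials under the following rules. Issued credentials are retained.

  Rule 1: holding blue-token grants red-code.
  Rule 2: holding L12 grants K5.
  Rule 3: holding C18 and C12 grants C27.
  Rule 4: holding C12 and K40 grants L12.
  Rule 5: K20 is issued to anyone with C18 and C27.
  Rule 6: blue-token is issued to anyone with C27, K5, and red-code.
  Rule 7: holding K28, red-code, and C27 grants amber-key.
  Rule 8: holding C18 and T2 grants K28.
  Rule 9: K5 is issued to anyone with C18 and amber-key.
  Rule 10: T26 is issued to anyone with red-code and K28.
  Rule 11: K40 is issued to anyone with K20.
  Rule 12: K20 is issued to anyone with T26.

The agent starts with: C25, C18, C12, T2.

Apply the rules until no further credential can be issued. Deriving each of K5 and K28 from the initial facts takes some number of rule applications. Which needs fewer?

K28

K28: Holding C18 and T2 grants K28 (Rule 8). [1 rule application]
K5: Holding C18 and C12 grants C27 (Rule 3). Holding C18 and C27 grants K20 (Rule 5). Holding K20 grants K40 (Rule 11). Holding C12 and K40 grants L12 (Rule 4). Holding L12 grants K5 (Rule 2). [5 rule applications]
K28 needs fewer.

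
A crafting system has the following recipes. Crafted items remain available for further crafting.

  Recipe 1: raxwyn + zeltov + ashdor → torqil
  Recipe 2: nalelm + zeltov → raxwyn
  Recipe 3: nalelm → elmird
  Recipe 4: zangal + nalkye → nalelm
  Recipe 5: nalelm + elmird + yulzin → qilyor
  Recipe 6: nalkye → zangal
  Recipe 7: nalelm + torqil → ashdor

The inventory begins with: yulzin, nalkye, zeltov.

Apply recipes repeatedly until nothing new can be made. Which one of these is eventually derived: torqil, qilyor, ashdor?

qilyor

nalkye → zangal (Recipe 6).
Using Recipe 4, zangal and nalkye make nalelm.
nalelm → elmird (Recipe 3).
nalelm + elmird + yulzin → qilyor (Recipe 5).
ashdor would need nalelm and torqil (Recipe 7), but torqil is never obtained. torqil would need raxwyn, zeltov, and ashdor (Recipe 1), but ashdor is never obtained.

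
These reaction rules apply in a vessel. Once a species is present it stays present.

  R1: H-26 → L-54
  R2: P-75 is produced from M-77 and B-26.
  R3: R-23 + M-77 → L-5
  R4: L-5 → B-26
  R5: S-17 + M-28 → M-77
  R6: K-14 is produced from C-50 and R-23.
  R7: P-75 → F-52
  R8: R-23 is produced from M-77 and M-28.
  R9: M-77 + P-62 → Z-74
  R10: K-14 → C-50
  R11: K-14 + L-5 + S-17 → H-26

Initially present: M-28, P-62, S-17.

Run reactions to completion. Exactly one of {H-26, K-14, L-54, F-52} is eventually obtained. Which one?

S-17 and M-28 present → M-77 forms (R5).
M-77 and M-28 present → R-23 forms (R8).
R-23 and M-77 present → L-5 forms (R3).
L-5 present → B-26 forms (R4).
M-77 and B-26 present → P-75 forms (R2).
P-75 present → F-52 forms (R7).
L-54 would need H-26 (R1), but H-26 never forms. K-14 would need C-50 and R-23 (R6), but C-50 never forms. H-26 would need K-14, L-5, and S-17 (R11), but K-14 never forms.

F-52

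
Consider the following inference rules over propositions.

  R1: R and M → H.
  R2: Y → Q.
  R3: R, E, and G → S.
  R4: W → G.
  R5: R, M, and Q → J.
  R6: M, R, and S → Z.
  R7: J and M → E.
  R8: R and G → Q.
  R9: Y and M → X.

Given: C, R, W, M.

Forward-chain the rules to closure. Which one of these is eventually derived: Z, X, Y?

Z

W holds, so G follows (R4).
From R and G, R8 gives Q.
R, M, and Q hold, so J follows (R5).
From J and M, R7 gives E.
R, E, and G hold, so S follows (R3).
From M, R, and S, R6 gives Z.
X would need Y and M (R9), but Y is never established. No rule produces Y, and it is not given.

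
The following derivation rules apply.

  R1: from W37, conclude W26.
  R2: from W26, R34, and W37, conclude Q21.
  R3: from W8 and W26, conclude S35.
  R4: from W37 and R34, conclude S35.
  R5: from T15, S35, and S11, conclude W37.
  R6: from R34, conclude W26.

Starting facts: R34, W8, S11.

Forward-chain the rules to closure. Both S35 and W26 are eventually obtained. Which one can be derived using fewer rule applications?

W26

W26: From R34, R6 gives W26. [1 rule application]
S35: R34 holds, so W26 follows (R6). From W8 and W26, R3 gives S35. [2 rule applications]
W26 needs fewer.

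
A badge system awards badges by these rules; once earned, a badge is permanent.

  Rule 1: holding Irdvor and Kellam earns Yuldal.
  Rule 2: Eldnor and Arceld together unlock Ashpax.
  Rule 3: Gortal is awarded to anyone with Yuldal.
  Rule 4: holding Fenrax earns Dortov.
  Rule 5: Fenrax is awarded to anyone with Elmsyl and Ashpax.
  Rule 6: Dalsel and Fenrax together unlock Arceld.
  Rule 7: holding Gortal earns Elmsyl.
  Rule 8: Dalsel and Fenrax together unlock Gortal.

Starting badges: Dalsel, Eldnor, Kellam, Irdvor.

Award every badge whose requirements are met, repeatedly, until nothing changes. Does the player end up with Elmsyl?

With Irdvor and Kellam, Yuldal is earned (Rule 1).
With Yuldal, Gortal is earned (Rule 3).
With Gortal, Elmsyl is earned (Rule 7).

Yes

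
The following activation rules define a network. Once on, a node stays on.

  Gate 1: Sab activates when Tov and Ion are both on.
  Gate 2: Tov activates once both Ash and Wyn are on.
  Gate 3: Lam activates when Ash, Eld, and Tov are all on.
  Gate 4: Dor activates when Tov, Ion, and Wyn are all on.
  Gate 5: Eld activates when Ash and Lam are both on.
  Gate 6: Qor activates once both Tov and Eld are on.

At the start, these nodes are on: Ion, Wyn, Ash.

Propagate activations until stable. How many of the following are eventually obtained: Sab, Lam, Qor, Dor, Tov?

3

Gate 2: Ash and Wyn on → Tov on.
Gate 4: Tov, Ion, and Wyn on → Dor on.
Gate 1: Tov and Ion on → Sab on.
Sab: reached.
Lam would need Ash, Eld, and Tov (Gate 3), but Eld never turns on.
Qor would need Tov and Eld (Gate 6), but Eld never turns on.
Dor: reached.
Tov: reached.
Reached: Sab, Dor, and Tov — 3 of the 5.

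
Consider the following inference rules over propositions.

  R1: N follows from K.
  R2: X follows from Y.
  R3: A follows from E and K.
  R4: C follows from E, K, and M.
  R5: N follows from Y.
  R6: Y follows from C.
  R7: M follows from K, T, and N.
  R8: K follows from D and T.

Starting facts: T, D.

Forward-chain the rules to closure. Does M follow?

Yes

From D and T, R8 gives K.
From K, R1 gives N.
From K, T, and N, R7 gives M.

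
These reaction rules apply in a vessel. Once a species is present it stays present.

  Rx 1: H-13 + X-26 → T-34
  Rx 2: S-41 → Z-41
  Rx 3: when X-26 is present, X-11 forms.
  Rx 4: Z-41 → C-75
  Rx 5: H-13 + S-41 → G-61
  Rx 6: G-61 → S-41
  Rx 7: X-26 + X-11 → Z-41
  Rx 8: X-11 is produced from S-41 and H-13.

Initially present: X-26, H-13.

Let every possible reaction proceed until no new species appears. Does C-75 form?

X-26 present → X-11 forms (Rx 3).
X-26 and X-11 present → Z-41 forms (Rx 7).
Z-41 present → C-75 forms (Rx 4).

Yes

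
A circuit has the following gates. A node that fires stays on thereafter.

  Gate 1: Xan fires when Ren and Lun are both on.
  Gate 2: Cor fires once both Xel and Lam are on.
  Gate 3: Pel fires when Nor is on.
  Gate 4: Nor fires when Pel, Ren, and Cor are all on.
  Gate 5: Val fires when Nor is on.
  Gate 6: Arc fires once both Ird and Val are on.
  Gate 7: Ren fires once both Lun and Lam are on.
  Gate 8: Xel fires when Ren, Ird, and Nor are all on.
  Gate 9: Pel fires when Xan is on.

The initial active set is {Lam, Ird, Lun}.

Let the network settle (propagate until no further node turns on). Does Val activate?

Val would need Nor (Gate 5), but Nor never turns on.

No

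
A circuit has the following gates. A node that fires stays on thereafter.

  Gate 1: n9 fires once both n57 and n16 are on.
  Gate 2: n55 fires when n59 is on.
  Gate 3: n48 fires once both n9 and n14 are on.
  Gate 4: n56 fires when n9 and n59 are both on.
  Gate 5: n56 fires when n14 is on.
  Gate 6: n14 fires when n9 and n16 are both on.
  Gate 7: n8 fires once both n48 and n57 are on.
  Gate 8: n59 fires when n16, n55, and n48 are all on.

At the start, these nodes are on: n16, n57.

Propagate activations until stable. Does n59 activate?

n59 would need n16, n55, and n48 (Gate 8), but n55 never turns on.

No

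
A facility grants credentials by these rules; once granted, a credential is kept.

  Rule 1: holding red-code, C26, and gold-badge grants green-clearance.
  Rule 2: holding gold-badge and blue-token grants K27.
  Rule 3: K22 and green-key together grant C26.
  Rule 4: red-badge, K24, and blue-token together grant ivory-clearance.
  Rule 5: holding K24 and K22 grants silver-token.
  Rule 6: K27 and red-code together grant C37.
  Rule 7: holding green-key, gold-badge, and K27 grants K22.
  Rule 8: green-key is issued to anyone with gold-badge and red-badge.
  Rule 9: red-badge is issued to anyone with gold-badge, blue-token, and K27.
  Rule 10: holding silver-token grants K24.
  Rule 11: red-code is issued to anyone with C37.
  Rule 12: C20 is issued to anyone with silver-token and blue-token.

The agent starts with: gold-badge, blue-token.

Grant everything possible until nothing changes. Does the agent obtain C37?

C37 would need K27 and red-code (Rule 6), but red-code is never granted.

No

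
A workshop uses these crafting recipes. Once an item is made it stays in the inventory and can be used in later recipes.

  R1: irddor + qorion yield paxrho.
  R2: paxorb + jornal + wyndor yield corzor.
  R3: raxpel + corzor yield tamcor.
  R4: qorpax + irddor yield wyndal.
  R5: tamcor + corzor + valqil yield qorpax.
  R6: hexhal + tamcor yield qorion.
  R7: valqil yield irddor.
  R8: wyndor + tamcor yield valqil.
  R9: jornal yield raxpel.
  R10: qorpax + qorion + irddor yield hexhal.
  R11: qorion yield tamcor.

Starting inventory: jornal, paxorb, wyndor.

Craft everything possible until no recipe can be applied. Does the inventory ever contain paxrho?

paxrho would need irddor and qorion (R1), but qorion is never obtained.

No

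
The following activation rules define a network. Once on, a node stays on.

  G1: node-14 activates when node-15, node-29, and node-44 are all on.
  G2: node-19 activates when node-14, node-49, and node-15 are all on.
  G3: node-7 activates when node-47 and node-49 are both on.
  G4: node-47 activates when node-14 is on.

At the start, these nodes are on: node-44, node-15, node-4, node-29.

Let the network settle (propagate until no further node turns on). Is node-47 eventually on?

Yes

G1: node-15, node-29, and node-44 on → node-14 on.
node-14 is on, so node-47 activates (G4).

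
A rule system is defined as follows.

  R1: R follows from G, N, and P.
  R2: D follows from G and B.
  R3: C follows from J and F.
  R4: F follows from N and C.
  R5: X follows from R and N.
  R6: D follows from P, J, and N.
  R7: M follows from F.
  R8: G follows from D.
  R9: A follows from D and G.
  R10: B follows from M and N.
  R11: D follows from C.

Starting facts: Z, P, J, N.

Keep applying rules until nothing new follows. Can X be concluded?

Yes

From P, J, and N, R6 gives D.
From D, R8 gives G.
G, N, and P hold, so R follows (R1).
R and N hold, so X follows (R5).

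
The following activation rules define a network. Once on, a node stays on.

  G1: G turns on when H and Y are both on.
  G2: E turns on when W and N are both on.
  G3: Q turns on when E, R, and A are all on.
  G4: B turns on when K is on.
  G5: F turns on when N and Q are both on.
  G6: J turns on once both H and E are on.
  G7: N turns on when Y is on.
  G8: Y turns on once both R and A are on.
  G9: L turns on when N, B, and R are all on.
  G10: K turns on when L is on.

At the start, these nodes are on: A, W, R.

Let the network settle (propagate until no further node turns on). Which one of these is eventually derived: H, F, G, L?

F

R and A are on, so Y turns on (G8).
Y is on, so N turns on (G7).
W and N are on, so E turns on (G2).
G3: E, R, and A on → Q on.
N and Q are on, so F turns on (G5).
L would need N, B, and R (G9), but B never turns on. G would need H and Y (G1), but H never turns on. No rule produces H, and it is not given.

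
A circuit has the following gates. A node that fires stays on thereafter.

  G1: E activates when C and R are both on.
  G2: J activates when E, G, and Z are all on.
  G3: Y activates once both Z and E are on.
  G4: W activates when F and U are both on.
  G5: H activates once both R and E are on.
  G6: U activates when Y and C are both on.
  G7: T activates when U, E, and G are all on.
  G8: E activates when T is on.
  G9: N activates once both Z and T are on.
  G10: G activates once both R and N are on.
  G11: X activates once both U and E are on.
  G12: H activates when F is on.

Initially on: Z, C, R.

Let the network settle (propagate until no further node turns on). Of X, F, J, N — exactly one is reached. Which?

G1: C and R on → E on.
Z and E are on, so Y activates (G3).
Y and C are on, so U activates (G6).
U and E are on, so X activates (G11).
J would need E, G, and Z (G2), but G never turns on. N would need Z and T (G9), but T never turns on. No rule produces F, and it is not given.

X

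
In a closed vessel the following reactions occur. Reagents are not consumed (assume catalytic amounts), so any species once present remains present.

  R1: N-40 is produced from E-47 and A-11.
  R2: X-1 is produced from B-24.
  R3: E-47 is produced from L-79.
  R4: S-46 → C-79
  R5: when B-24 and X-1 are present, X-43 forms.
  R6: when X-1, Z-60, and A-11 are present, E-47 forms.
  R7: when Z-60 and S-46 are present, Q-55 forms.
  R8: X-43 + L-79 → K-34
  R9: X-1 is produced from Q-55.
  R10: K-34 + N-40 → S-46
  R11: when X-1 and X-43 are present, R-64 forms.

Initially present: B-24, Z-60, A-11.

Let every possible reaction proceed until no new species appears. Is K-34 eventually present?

No

K-34 would need X-43 and L-79 (R8), but L-79 never forms.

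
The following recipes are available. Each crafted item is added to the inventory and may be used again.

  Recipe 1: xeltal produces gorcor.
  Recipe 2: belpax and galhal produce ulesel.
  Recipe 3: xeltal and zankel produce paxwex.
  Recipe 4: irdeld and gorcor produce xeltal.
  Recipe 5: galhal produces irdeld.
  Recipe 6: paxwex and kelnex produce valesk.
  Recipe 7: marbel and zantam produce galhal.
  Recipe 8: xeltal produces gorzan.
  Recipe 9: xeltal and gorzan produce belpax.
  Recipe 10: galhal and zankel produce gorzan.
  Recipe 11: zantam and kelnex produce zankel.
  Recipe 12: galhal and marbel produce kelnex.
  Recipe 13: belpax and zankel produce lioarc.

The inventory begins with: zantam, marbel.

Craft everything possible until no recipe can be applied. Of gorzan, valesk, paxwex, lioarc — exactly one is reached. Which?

Using Recipe 7, marbel and zantam make galhal.
Using Recipe 12, galhal and marbel make kelnex.
zantam and kelnex → zankel (Recipe 11).
galhal and zankel → gorzan (Recipe 10).
paxwex would need xeltal and zankel (Recipe 3), but xeltal is never obtained. valesk would need paxwex and kelnex (Recipe 6), but paxwex is never obtained. lioarc would need belpax and zankel (Recipe 13), but belpax is never obtained.

gorzan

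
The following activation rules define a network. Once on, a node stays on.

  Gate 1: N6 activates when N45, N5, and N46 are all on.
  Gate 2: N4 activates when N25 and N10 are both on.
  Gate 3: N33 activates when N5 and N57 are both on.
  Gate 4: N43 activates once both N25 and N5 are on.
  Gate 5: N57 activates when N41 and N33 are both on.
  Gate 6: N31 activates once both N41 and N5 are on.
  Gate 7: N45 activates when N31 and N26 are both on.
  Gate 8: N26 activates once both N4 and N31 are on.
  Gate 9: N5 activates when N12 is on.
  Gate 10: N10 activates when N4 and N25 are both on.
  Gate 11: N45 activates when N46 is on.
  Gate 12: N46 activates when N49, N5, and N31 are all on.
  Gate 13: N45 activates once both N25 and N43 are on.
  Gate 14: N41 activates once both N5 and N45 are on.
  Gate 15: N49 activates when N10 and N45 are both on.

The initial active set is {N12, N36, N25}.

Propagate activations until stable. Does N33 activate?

No

N33 would need N5 and N57 (Gate 3), but N57 never turns on.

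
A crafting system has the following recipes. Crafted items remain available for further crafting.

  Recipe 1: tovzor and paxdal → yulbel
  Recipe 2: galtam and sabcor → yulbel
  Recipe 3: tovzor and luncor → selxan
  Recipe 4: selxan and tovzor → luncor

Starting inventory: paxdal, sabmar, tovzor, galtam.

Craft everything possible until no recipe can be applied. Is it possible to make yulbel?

Yes

tovzor and paxdal → yulbel (Recipe 1).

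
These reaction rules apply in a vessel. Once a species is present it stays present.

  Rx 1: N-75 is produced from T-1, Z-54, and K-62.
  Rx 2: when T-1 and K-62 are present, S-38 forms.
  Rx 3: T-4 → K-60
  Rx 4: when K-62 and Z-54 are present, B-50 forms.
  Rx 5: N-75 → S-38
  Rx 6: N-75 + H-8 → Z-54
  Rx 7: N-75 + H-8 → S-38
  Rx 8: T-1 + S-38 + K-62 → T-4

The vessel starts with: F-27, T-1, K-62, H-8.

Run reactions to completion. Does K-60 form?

T-1 and K-62 present → S-38 forms (Rx 2).
T-1, S-38, and K-62 present → T-4 forms (Rx 8).
T-4 present → K-60 forms (Rx 3).

Yes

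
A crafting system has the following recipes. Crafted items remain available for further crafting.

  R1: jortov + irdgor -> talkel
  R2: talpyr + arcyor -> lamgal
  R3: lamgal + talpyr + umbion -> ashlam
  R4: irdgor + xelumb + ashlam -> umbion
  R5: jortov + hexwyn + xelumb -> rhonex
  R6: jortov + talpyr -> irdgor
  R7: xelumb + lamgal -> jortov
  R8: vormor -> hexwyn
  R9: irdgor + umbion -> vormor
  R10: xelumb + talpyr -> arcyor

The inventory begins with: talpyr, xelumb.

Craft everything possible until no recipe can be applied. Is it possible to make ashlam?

ashlam would need lamgal, talpyr, and umbion (R3), but umbion is never obtained.

No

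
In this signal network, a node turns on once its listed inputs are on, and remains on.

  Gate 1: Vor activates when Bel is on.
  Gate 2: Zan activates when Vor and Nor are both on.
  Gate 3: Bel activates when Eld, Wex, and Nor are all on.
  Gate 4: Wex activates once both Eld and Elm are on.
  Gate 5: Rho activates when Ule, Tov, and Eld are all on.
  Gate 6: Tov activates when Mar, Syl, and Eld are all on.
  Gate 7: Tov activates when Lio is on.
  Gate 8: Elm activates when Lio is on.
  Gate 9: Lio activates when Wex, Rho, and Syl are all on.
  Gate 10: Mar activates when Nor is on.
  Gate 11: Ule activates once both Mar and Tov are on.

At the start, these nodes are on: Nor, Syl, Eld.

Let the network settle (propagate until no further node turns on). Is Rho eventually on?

Gate 10: Nor on → Mar on.
Gate 6: Mar, Syl, and Eld on → Tov on.
Gate 11: Mar and Tov on → Ule on.
Gate 5: Ule, Tov, and Eld on → Rho on.

Yes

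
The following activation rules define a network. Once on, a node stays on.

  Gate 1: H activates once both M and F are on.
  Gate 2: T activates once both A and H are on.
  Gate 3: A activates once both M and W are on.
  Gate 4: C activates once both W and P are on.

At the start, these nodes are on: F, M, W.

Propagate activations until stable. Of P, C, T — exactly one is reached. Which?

Gate 3: M and W on → A on.
Gate 1: M and F on → H on.
A and H are on, so T activates (Gate 2).
No rule produces P, and it is not given. C would need W and P (Gate 4), but P never turns on.

T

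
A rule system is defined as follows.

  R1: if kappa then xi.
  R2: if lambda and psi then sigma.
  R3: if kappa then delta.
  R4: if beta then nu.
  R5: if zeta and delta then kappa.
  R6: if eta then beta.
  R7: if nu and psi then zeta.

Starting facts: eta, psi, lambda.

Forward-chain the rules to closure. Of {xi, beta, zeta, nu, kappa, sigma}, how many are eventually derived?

4

From eta, R6 gives beta.
From lambda and psi, R2 gives sigma.
From beta, R4 gives nu.
nu and psi hold, so zeta follows (R7).
xi would need kappa (R1), but kappa is never established.
beta: reached.
zeta: reached.
nu: reached.
kappa would need zeta and delta (R5), but delta is never established.
sigma: reached.
Reached: beta, zeta, nu, and sigma — 4 of the 6.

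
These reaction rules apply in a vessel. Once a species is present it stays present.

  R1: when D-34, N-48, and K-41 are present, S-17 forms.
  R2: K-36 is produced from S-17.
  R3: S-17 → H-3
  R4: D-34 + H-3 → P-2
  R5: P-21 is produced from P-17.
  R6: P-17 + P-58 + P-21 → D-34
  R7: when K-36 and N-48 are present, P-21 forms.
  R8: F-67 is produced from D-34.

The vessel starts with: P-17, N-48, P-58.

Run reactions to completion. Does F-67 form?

Yes

P-17 present → P-21 forms (R5).
P-17, P-58, and P-21 present → D-34 forms (R6).
D-34 present → F-67 forms (R8).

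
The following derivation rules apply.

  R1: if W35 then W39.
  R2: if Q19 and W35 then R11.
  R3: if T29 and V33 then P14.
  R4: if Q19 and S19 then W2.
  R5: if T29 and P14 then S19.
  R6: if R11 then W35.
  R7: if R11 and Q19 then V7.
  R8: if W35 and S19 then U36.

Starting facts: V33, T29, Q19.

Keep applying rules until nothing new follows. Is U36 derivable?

No

U36 would need W35 and S19 (R8), but W35 is never established.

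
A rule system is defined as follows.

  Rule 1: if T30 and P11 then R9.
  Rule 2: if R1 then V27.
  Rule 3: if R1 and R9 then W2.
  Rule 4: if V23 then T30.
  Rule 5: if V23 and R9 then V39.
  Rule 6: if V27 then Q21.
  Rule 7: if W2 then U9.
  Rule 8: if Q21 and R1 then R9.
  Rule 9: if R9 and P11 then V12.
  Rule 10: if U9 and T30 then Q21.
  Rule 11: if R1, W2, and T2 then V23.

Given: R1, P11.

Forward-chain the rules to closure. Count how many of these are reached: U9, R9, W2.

3

From R1, Rule 2 gives V27.
V27 holds, so Q21 follows (Rule 6).
From Q21 and R1, Rule 8 gives R9.
R1 and R9 hold, so W2 follows (Rule 3).
W2 holds, so U9 follows (Rule 7).
U9: reached.
R9: reached.
W2: reached.
All 3 are reached.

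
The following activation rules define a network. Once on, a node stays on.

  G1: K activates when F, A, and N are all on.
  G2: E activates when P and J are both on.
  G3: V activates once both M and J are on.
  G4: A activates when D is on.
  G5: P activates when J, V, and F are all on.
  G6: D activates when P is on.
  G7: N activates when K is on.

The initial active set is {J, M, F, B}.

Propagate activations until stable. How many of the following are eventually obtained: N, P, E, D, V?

4

M and J are on, so V activates (G3).
J, V, and F are on, so P activates (G5).
G6: P on → D on.
P and J are on, so E activates (G2).
N would need K (G7), but K never turns on.
P: reached.
E: reached.
D: reached.
V: reached.
Reached: P, E, D, and V — 4 of the 5.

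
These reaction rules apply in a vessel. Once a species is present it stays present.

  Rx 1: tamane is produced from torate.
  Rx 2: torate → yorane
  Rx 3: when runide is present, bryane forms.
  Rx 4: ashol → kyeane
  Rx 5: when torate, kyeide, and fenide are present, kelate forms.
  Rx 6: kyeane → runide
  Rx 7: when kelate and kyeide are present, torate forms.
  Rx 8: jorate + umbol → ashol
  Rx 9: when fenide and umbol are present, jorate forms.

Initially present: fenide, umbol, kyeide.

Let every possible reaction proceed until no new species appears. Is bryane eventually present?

Yes

fenide and umbol present → jorate forms (Rx 9).
jorate and umbol present → ashol forms (Rx 8).
ashol present → kyeane forms (Rx 4).
kyeane present → runide forms (Rx 6).
runide present → bryane forms (Rx 3).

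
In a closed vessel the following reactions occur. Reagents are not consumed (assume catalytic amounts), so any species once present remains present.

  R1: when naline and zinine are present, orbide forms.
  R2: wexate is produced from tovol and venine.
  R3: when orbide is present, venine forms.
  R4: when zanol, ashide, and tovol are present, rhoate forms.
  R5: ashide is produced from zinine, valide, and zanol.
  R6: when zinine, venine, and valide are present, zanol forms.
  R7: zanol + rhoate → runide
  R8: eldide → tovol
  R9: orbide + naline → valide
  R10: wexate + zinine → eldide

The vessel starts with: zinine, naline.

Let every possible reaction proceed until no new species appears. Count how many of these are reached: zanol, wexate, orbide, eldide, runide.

naline and zinine present → orbide forms (R1).
orbide and naline present → valide forms (R9).
orbide present → venine forms (R3).
zinine, venine, and valide present → zanol forms (R6).
zanol: reached.
wexate would need tovol and venine (R2), but tovol never forms.
orbide: reached.
eldide would need wexate and zinine (R10), but wexate never forms.
runide would need zanol and rhoate (R7), but rhoate never forms.
Reached: zanol and orbide — 2 of the 5.

2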